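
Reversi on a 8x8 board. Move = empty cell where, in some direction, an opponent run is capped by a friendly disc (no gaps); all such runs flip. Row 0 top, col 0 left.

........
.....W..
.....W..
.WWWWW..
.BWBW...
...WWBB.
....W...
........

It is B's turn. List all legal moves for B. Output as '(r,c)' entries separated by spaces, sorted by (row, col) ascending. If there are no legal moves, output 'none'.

(0,4): no bracket -> illegal
(0,5): no bracket -> illegal
(0,6): no bracket -> illegal
(1,4): no bracket -> illegal
(1,6): flips 2 -> legal
(2,0): no bracket -> illegal
(2,1): flips 2 -> legal
(2,2): flips 2 -> legal
(2,3): flips 2 -> legal
(2,4): no bracket -> illegal
(2,6): no bracket -> illegal
(3,0): no bracket -> illegal
(3,6): no bracket -> illegal
(4,0): no bracket -> illegal
(4,5): flips 1 -> legal
(4,6): no bracket -> illegal
(5,1): no bracket -> illegal
(5,2): flips 2 -> legal
(6,2): no bracket -> illegal
(6,3): flips 1 -> legal
(6,5): flips 1 -> legal
(7,3): flips 1 -> legal
(7,4): no bracket -> illegal
(7,5): no bracket -> illegal

Answer: (1,6) (2,1) (2,2) (2,3) (4,5) (5,2) (6,3) (6,5) (7,3)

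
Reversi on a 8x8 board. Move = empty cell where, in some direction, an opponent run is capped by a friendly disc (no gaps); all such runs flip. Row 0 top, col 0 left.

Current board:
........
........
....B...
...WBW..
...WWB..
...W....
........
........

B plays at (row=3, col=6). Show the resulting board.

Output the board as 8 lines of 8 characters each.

Place B at (3,6); scan 8 dirs for brackets.
Dir NW: first cell '.' (not opp) -> no flip
Dir N: first cell '.' (not opp) -> no flip
Dir NE: first cell '.' (not opp) -> no flip
Dir W: opp run (3,5) capped by B -> flip
Dir E: first cell '.' (not opp) -> no flip
Dir SW: first cell 'B' (not opp) -> no flip
Dir S: first cell '.' (not opp) -> no flip
Dir SE: first cell '.' (not opp) -> no flip
All flips: (3,5)

Answer: ........
........
....B...
...WBBB.
...WWB..
...W....
........
........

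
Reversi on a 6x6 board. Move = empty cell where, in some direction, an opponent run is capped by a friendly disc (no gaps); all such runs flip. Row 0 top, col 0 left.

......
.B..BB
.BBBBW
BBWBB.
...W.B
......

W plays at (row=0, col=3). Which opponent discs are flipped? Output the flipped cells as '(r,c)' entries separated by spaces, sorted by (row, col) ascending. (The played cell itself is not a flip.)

Answer: (1,4)

Derivation:
Dir NW: edge -> no flip
Dir N: edge -> no flip
Dir NE: edge -> no flip
Dir W: first cell '.' (not opp) -> no flip
Dir E: first cell '.' (not opp) -> no flip
Dir SW: first cell '.' (not opp) -> no flip
Dir S: first cell '.' (not opp) -> no flip
Dir SE: opp run (1,4) capped by W -> flip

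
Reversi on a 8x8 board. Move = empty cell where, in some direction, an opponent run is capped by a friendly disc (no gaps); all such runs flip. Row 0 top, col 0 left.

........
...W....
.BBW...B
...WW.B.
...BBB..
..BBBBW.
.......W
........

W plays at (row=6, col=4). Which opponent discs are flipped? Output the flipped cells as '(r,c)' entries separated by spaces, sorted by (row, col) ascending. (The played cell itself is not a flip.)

Dir NW: opp run (5,3), next='.' -> no flip
Dir N: opp run (5,4) (4,4) capped by W -> flip
Dir NE: opp run (5,5), next='.' -> no flip
Dir W: first cell '.' (not opp) -> no flip
Dir E: first cell '.' (not opp) -> no flip
Dir SW: first cell '.' (not opp) -> no flip
Dir S: first cell '.' (not opp) -> no flip
Dir SE: first cell '.' (not opp) -> no flip

Answer: (4,4) (5,4)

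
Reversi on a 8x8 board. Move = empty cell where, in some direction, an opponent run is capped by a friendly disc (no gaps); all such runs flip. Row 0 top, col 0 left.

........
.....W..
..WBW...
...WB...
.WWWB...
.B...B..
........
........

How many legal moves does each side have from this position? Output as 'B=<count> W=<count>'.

-- B to move --
(0,4): no bracket -> illegal
(0,5): no bracket -> illegal
(0,6): flips 4 -> legal
(1,1): flips 2 -> legal
(1,2): no bracket -> illegal
(1,3): no bracket -> illegal
(1,4): flips 1 -> legal
(1,6): no bracket -> illegal
(2,1): flips 1 -> legal
(2,5): flips 1 -> legal
(2,6): no bracket -> illegal
(3,0): no bracket -> illegal
(3,1): flips 1 -> legal
(3,2): flips 1 -> legal
(3,5): no bracket -> illegal
(4,0): flips 3 -> legal
(5,0): no bracket -> illegal
(5,2): flips 1 -> legal
(5,3): flips 2 -> legal
(5,4): no bracket -> illegal
B mobility = 10
-- W to move --
(1,2): no bracket -> illegal
(1,3): flips 1 -> legal
(1,4): no bracket -> illegal
(2,5): flips 1 -> legal
(3,2): no bracket -> illegal
(3,5): flips 1 -> legal
(4,0): no bracket -> illegal
(4,5): flips 1 -> legal
(4,6): no bracket -> illegal
(5,0): no bracket -> illegal
(5,2): no bracket -> illegal
(5,3): no bracket -> illegal
(5,4): flips 2 -> legal
(5,6): no bracket -> illegal
(6,0): flips 1 -> legal
(6,1): flips 1 -> legal
(6,2): no bracket -> illegal
(6,4): no bracket -> illegal
(6,5): no bracket -> illegal
(6,6): flips 2 -> legal
W mobility = 8

Answer: B=10 W=8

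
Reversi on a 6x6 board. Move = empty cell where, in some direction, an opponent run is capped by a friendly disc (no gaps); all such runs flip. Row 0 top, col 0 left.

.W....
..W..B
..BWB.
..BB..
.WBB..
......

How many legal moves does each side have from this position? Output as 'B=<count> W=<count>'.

-- B to move --
(0,0): no bracket -> illegal
(0,2): flips 1 -> legal
(0,3): no bracket -> illegal
(1,0): no bracket -> illegal
(1,1): no bracket -> illegal
(1,3): flips 1 -> legal
(1,4): flips 1 -> legal
(2,1): no bracket -> illegal
(3,0): no bracket -> illegal
(3,1): no bracket -> illegal
(3,4): no bracket -> illegal
(4,0): flips 1 -> legal
(5,0): flips 1 -> legal
(5,1): no bracket -> illegal
(5,2): no bracket -> illegal
B mobility = 5
-- W to move --
(0,4): no bracket -> illegal
(0,5): no bracket -> illegal
(1,1): no bracket -> illegal
(1,3): no bracket -> illegal
(1,4): no bracket -> illegal
(2,1): flips 1 -> legal
(2,5): flips 1 -> legal
(3,1): no bracket -> illegal
(3,4): no bracket -> illegal
(3,5): no bracket -> illegal
(4,4): flips 2 -> legal
(5,1): no bracket -> illegal
(5,2): flips 3 -> legal
(5,3): flips 2 -> legal
(5,4): no bracket -> illegal
W mobility = 5

Answer: B=5 W=5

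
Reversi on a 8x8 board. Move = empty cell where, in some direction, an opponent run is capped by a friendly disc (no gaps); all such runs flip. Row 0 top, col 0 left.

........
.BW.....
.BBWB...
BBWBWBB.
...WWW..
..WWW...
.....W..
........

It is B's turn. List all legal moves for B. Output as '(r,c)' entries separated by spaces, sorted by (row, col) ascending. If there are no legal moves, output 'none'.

(0,1): no bracket -> illegal
(0,2): flips 1 -> legal
(0,3): flips 1 -> legal
(1,3): flips 2 -> legal
(1,4): no bracket -> illegal
(2,5): no bracket -> illegal
(4,1): no bracket -> illegal
(4,2): flips 1 -> legal
(4,6): no bracket -> illegal
(5,1): no bracket -> illegal
(5,5): flips 2 -> legal
(5,6): no bracket -> illegal
(6,1): no bracket -> illegal
(6,2): flips 2 -> legal
(6,3): flips 4 -> legal
(6,4): flips 3 -> legal
(6,6): no bracket -> illegal
(7,4): no bracket -> illegal
(7,5): no bracket -> illegal
(7,6): flips 4 -> legal

Answer: (0,2) (0,3) (1,3) (4,2) (5,5) (6,2) (6,3) (6,4) (7,6)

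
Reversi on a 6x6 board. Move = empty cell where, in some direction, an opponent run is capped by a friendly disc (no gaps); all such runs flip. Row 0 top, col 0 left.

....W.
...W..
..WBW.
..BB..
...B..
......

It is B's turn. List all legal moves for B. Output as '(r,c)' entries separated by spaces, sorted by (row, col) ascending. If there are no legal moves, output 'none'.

(0,2): no bracket -> illegal
(0,3): flips 1 -> legal
(0,5): no bracket -> illegal
(1,1): flips 1 -> legal
(1,2): flips 1 -> legal
(1,4): no bracket -> illegal
(1,5): flips 1 -> legal
(2,1): flips 1 -> legal
(2,5): flips 1 -> legal
(3,1): no bracket -> illegal
(3,4): no bracket -> illegal
(3,5): no bracket -> illegal

Answer: (0,3) (1,1) (1,2) (1,5) (2,1) (2,5)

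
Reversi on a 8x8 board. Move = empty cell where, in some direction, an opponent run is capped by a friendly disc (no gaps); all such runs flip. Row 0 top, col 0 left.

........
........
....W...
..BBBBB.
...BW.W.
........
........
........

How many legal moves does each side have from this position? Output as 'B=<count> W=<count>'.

-- B to move --
(1,3): flips 1 -> legal
(1,4): flips 1 -> legal
(1,5): flips 1 -> legal
(2,3): no bracket -> illegal
(2,5): no bracket -> illegal
(3,7): no bracket -> illegal
(4,5): flips 1 -> legal
(4,7): no bracket -> illegal
(5,3): flips 1 -> legal
(5,4): flips 1 -> legal
(5,5): flips 1 -> legal
(5,6): flips 1 -> legal
(5,7): flips 1 -> legal
B mobility = 9
-- W to move --
(2,1): no bracket -> illegal
(2,2): flips 1 -> legal
(2,3): no bracket -> illegal
(2,5): no bracket -> illegal
(2,6): flips 2 -> legal
(2,7): no bracket -> illegal
(3,1): no bracket -> illegal
(3,7): no bracket -> illegal
(4,1): no bracket -> illegal
(4,2): flips 2 -> legal
(4,5): no bracket -> illegal
(4,7): no bracket -> illegal
(5,2): no bracket -> illegal
(5,3): no bracket -> illegal
(5,4): no bracket -> illegal
W mobility = 3

Answer: B=9 W=3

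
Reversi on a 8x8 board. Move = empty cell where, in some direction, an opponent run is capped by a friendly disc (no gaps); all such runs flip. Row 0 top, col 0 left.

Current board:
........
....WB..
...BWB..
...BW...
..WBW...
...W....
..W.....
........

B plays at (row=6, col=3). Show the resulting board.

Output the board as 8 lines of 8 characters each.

Answer: ........
....WB..
...BWB..
...BW...
..WBW...
...B....
..WB....
........

Derivation:
Place B at (6,3); scan 8 dirs for brackets.
Dir NW: first cell '.' (not opp) -> no flip
Dir N: opp run (5,3) capped by B -> flip
Dir NE: first cell '.' (not opp) -> no flip
Dir W: opp run (6,2), next='.' -> no flip
Dir E: first cell '.' (not opp) -> no flip
Dir SW: first cell '.' (not opp) -> no flip
Dir S: first cell '.' (not opp) -> no flip
Dir SE: first cell '.' (not opp) -> no flip
All flips: (5,3)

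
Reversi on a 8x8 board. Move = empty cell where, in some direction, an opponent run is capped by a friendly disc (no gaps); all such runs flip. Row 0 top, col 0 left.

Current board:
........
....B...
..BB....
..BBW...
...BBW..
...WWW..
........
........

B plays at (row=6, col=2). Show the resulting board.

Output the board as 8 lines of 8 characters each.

Place B at (6,2); scan 8 dirs for brackets.
Dir NW: first cell '.' (not opp) -> no flip
Dir N: first cell '.' (not opp) -> no flip
Dir NE: opp run (5,3) capped by B -> flip
Dir W: first cell '.' (not opp) -> no flip
Dir E: first cell '.' (not opp) -> no flip
Dir SW: first cell '.' (not opp) -> no flip
Dir S: first cell '.' (not opp) -> no flip
Dir SE: first cell '.' (not opp) -> no flip
All flips: (5,3)

Answer: ........
....B...
..BB....
..BBW...
...BBW..
...BWW..
..B.....
........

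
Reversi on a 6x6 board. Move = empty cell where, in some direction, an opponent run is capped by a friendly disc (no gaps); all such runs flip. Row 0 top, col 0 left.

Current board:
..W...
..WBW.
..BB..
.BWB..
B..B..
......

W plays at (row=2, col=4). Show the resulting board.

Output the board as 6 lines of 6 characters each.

Answer: ..W...
..WWW.
..BBW.
.BWB..
B..B..
......

Derivation:
Place W at (2,4); scan 8 dirs for brackets.
Dir NW: opp run (1,3) capped by W -> flip
Dir N: first cell 'W' (not opp) -> no flip
Dir NE: first cell '.' (not opp) -> no flip
Dir W: opp run (2,3) (2,2), next='.' -> no flip
Dir E: first cell '.' (not opp) -> no flip
Dir SW: opp run (3,3), next='.' -> no flip
Dir S: first cell '.' (not opp) -> no flip
Dir SE: first cell '.' (not opp) -> no flip
All flips: (1,3)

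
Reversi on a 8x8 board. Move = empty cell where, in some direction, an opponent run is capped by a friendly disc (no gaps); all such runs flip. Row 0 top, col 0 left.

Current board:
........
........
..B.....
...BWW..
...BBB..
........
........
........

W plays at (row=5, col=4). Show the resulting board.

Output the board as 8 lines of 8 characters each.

Place W at (5,4); scan 8 dirs for brackets.
Dir NW: opp run (4,3), next='.' -> no flip
Dir N: opp run (4,4) capped by W -> flip
Dir NE: opp run (4,5), next='.' -> no flip
Dir W: first cell '.' (not opp) -> no flip
Dir E: first cell '.' (not opp) -> no flip
Dir SW: first cell '.' (not opp) -> no flip
Dir S: first cell '.' (not opp) -> no flip
Dir SE: first cell '.' (not opp) -> no flip
All flips: (4,4)

Answer: ........
........
..B.....
...BWW..
...BWB..
....W...
........
........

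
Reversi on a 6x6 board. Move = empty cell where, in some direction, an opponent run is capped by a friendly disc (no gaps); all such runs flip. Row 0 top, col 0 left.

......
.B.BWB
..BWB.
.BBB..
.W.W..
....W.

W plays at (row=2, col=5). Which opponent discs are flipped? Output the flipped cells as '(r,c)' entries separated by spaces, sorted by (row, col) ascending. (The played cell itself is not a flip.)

Answer: (2,4)

Derivation:
Dir NW: first cell 'W' (not opp) -> no flip
Dir N: opp run (1,5), next='.' -> no flip
Dir NE: edge -> no flip
Dir W: opp run (2,4) capped by W -> flip
Dir E: edge -> no flip
Dir SW: first cell '.' (not opp) -> no flip
Dir S: first cell '.' (not opp) -> no flip
Dir SE: edge -> no flip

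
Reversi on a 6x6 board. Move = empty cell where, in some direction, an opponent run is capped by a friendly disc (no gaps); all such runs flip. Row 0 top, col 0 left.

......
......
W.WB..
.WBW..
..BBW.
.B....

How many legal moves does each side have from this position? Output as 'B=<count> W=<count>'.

-- B to move --
(1,0): no bracket -> illegal
(1,1): no bracket -> illegal
(1,2): flips 1 -> legal
(1,3): no bracket -> illegal
(2,1): flips 1 -> legal
(2,4): flips 1 -> legal
(3,0): flips 1 -> legal
(3,4): flips 1 -> legal
(3,5): no bracket -> illegal
(4,0): no bracket -> illegal
(4,1): no bracket -> illegal
(4,5): flips 1 -> legal
(5,3): no bracket -> illegal
(5,4): no bracket -> illegal
(5,5): no bracket -> illegal
B mobility = 6
-- W to move --
(1,2): no bracket -> illegal
(1,3): flips 1 -> legal
(1,4): no bracket -> illegal
(2,1): no bracket -> illegal
(2,4): flips 1 -> legal
(3,4): no bracket -> illegal
(4,0): no bracket -> illegal
(4,1): flips 2 -> legal
(5,0): no bracket -> illegal
(5,2): flips 2 -> legal
(5,3): flips 2 -> legal
(5,4): no bracket -> illegal
W mobility = 5

Answer: B=6 W=5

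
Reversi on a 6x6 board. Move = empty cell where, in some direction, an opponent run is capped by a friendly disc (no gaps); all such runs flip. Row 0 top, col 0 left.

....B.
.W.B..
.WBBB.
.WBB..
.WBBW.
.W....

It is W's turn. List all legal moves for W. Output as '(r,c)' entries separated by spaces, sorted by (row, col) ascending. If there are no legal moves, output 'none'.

(0,2): no bracket -> illegal
(0,3): no bracket -> illegal
(0,5): no bracket -> illegal
(1,2): no bracket -> illegal
(1,4): flips 2 -> legal
(1,5): flips 3 -> legal
(2,5): flips 3 -> legal
(3,4): flips 2 -> legal
(3,5): no bracket -> illegal
(5,2): no bracket -> illegal
(5,3): flips 1 -> legal
(5,4): flips 2 -> legal

Answer: (1,4) (1,5) (2,5) (3,4) (5,3) (5,4)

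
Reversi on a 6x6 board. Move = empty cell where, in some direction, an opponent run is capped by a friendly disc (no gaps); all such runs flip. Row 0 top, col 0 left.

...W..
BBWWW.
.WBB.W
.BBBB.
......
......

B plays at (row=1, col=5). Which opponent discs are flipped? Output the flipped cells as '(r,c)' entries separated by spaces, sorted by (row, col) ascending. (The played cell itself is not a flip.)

Dir NW: first cell '.' (not opp) -> no flip
Dir N: first cell '.' (not opp) -> no flip
Dir NE: edge -> no flip
Dir W: opp run (1,4) (1,3) (1,2) capped by B -> flip
Dir E: edge -> no flip
Dir SW: first cell '.' (not opp) -> no flip
Dir S: opp run (2,5), next='.' -> no flip
Dir SE: edge -> no flip

Answer: (1,2) (1,3) (1,4)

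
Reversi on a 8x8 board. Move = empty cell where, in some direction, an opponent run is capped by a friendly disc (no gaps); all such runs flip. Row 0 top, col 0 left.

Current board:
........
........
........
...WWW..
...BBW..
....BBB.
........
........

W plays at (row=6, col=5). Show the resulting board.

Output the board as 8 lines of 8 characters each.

Answer: ........
........
........
...WWW..
...BBW..
....BWB.
.....W..
........

Derivation:
Place W at (6,5); scan 8 dirs for brackets.
Dir NW: opp run (5,4) (4,3), next='.' -> no flip
Dir N: opp run (5,5) capped by W -> flip
Dir NE: opp run (5,6), next='.' -> no flip
Dir W: first cell '.' (not opp) -> no flip
Dir E: first cell '.' (not opp) -> no flip
Dir SW: first cell '.' (not opp) -> no flip
Dir S: first cell '.' (not opp) -> no flip
Dir SE: first cell '.' (not opp) -> no flip
All flips: (5,5)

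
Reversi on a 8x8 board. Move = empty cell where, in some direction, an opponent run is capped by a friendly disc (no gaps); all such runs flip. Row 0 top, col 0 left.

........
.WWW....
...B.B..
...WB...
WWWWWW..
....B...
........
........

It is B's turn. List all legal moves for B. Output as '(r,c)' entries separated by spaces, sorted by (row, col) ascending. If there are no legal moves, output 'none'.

Answer: (0,1) (0,3) (3,2) (3,6) (5,2) (5,3) (5,6)

Derivation:
(0,0): no bracket -> illegal
(0,1): flips 1 -> legal
(0,2): no bracket -> illegal
(0,3): flips 1 -> legal
(0,4): no bracket -> illegal
(1,0): no bracket -> illegal
(1,4): no bracket -> illegal
(2,0): no bracket -> illegal
(2,1): no bracket -> illegal
(2,2): no bracket -> illegal
(2,4): no bracket -> illegal
(3,0): no bracket -> illegal
(3,1): no bracket -> illegal
(3,2): flips 2 -> legal
(3,5): no bracket -> illegal
(3,6): flips 1 -> legal
(4,6): no bracket -> illegal
(5,0): no bracket -> illegal
(5,1): no bracket -> illegal
(5,2): flips 1 -> legal
(5,3): flips 2 -> legal
(5,5): no bracket -> illegal
(5,6): flips 1 -> legal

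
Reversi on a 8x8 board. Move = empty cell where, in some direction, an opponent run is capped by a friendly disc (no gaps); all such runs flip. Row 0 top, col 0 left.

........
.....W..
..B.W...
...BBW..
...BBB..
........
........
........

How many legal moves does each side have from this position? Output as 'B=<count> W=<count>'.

-- B to move --
(0,4): no bracket -> illegal
(0,5): no bracket -> illegal
(0,6): flips 2 -> legal
(1,3): no bracket -> illegal
(1,4): flips 1 -> legal
(1,6): no bracket -> illegal
(2,3): no bracket -> illegal
(2,5): flips 1 -> legal
(2,6): flips 1 -> legal
(3,6): flips 1 -> legal
(4,6): no bracket -> illegal
B mobility = 5
-- W to move --
(1,1): no bracket -> illegal
(1,2): no bracket -> illegal
(1,3): no bracket -> illegal
(2,1): no bracket -> illegal
(2,3): no bracket -> illegal
(2,5): no bracket -> illegal
(3,1): no bracket -> illegal
(3,2): flips 2 -> legal
(3,6): no bracket -> illegal
(4,2): flips 1 -> legal
(4,6): no bracket -> illegal
(5,2): no bracket -> illegal
(5,3): flips 1 -> legal
(5,4): flips 2 -> legal
(5,5): flips 1 -> legal
(5,6): no bracket -> illegal
W mobility = 5

Answer: B=5 W=5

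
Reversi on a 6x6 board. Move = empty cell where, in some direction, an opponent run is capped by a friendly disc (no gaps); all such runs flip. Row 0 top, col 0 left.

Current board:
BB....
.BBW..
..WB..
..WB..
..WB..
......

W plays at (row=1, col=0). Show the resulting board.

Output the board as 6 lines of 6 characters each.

Answer: BB....
WWWW..
..WB..
..WB..
..WB..
......

Derivation:
Place W at (1,0); scan 8 dirs for brackets.
Dir NW: edge -> no flip
Dir N: opp run (0,0), next=edge -> no flip
Dir NE: opp run (0,1), next=edge -> no flip
Dir W: edge -> no flip
Dir E: opp run (1,1) (1,2) capped by W -> flip
Dir SW: edge -> no flip
Dir S: first cell '.' (not opp) -> no flip
Dir SE: first cell '.' (not opp) -> no flip
All flips: (1,1) (1,2)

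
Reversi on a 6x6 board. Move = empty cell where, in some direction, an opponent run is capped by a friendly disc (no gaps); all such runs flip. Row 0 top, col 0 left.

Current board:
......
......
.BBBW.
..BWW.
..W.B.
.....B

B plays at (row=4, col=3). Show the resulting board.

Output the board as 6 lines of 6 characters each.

Place B at (4,3); scan 8 dirs for brackets.
Dir NW: first cell 'B' (not opp) -> no flip
Dir N: opp run (3,3) capped by B -> flip
Dir NE: opp run (3,4), next='.' -> no flip
Dir W: opp run (4,2), next='.' -> no flip
Dir E: first cell 'B' (not opp) -> no flip
Dir SW: first cell '.' (not opp) -> no flip
Dir S: first cell '.' (not opp) -> no flip
Dir SE: first cell '.' (not opp) -> no flip
All flips: (3,3)

Answer: ......
......
.BBBW.
..BBW.
..WBB.
.....B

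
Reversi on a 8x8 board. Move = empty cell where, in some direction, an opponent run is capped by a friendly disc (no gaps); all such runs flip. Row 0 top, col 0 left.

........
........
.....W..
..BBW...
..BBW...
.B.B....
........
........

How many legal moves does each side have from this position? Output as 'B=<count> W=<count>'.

-- B to move --
(1,4): no bracket -> illegal
(1,5): no bracket -> illegal
(1,6): flips 2 -> legal
(2,3): no bracket -> illegal
(2,4): no bracket -> illegal
(2,6): no bracket -> illegal
(3,5): flips 2 -> legal
(3,6): no bracket -> illegal
(4,5): flips 1 -> legal
(5,4): no bracket -> illegal
(5,5): flips 1 -> legal
B mobility = 4
-- W to move --
(2,1): no bracket -> illegal
(2,2): flips 1 -> legal
(2,3): no bracket -> illegal
(2,4): no bracket -> illegal
(3,1): flips 2 -> legal
(4,0): no bracket -> illegal
(4,1): flips 2 -> legal
(5,0): no bracket -> illegal
(5,2): flips 1 -> legal
(5,4): no bracket -> illegal
(6,0): no bracket -> illegal
(6,1): no bracket -> illegal
(6,2): flips 1 -> legal
(6,3): no bracket -> illegal
(6,4): no bracket -> illegal
W mobility = 5

Answer: B=4 W=5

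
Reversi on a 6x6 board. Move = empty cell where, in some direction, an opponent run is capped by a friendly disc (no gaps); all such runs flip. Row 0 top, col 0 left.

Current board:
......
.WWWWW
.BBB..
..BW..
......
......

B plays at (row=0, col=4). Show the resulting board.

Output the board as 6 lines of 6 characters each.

Answer: ....B.
.WWBWW
.BBB..
..BW..
......
......

Derivation:
Place B at (0,4); scan 8 dirs for brackets.
Dir NW: edge -> no flip
Dir N: edge -> no flip
Dir NE: edge -> no flip
Dir W: first cell '.' (not opp) -> no flip
Dir E: first cell '.' (not opp) -> no flip
Dir SW: opp run (1,3) capped by B -> flip
Dir S: opp run (1,4), next='.' -> no flip
Dir SE: opp run (1,5), next=edge -> no flip
All flips: (1,3)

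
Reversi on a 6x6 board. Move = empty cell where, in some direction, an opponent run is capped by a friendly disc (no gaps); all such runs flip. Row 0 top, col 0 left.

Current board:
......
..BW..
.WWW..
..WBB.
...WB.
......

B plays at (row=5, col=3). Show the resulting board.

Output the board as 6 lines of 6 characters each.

Place B at (5,3); scan 8 dirs for brackets.
Dir NW: first cell '.' (not opp) -> no flip
Dir N: opp run (4,3) capped by B -> flip
Dir NE: first cell 'B' (not opp) -> no flip
Dir W: first cell '.' (not opp) -> no flip
Dir E: first cell '.' (not opp) -> no flip
Dir SW: edge -> no flip
Dir S: edge -> no flip
Dir SE: edge -> no flip
All flips: (4,3)

Answer: ......
..BW..
.WWW..
..WBB.
...BB.
...B..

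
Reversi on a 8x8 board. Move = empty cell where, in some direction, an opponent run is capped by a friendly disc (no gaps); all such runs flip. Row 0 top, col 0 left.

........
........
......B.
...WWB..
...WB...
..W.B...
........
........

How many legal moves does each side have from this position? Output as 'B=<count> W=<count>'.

-- B to move --
(2,2): flips 1 -> legal
(2,3): no bracket -> illegal
(2,4): flips 1 -> legal
(2,5): no bracket -> illegal
(3,2): flips 3 -> legal
(4,1): no bracket -> illegal
(4,2): flips 1 -> legal
(4,5): no bracket -> illegal
(5,1): no bracket -> illegal
(5,3): no bracket -> illegal
(6,1): no bracket -> illegal
(6,2): no bracket -> illegal
(6,3): no bracket -> illegal
B mobility = 4
-- W to move --
(1,5): no bracket -> illegal
(1,6): no bracket -> illegal
(1,7): no bracket -> illegal
(2,4): no bracket -> illegal
(2,5): no bracket -> illegal
(2,7): no bracket -> illegal
(3,6): flips 1 -> legal
(3,7): no bracket -> illegal
(4,5): flips 1 -> legal
(4,6): no bracket -> illegal
(5,3): no bracket -> illegal
(5,5): flips 1 -> legal
(6,3): no bracket -> illegal
(6,4): flips 2 -> legal
(6,5): flips 1 -> legal
W mobility = 5

Answer: B=4 W=5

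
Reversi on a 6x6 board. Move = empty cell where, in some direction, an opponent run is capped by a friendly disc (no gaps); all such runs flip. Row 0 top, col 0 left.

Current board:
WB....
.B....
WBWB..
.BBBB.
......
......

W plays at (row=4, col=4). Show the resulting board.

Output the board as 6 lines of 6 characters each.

Answer: WB....
.B....
WBWB..
.BBWB.
....W.
......

Derivation:
Place W at (4,4); scan 8 dirs for brackets.
Dir NW: opp run (3,3) capped by W -> flip
Dir N: opp run (3,4), next='.' -> no flip
Dir NE: first cell '.' (not opp) -> no flip
Dir W: first cell '.' (not opp) -> no flip
Dir E: first cell '.' (not opp) -> no flip
Dir SW: first cell '.' (not opp) -> no flip
Dir S: first cell '.' (not opp) -> no flip
Dir SE: first cell '.' (not opp) -> no flip
All flips: (3,3)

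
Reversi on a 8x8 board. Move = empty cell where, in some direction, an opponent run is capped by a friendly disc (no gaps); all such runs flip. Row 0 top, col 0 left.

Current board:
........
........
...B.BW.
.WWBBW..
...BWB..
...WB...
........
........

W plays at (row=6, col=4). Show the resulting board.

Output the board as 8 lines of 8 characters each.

Place W at (6,4); scan 8 dirs for brackets.
Dir NW: first cell 'W' (not opp) -> no flip
Dir N: opp run (5,4) capped by W -> flip
Dir NE: first cell '.' (not opp) -> no flip
Dir W: first cell '.' (not opp) -> no flip
Dir E: first cell '.' (not opp) -> no flip
Dir SW: first cell '.' (not opp) -> no flip
Dir S: first cell '.' (not opp) -> no flip
Dir SE: first cell '.' (not opp) -> no flip
All flips: (5,4)

Answer: ........
........
...B.BW.
.WWBBW..
...BWB..
...WW...
....W...
........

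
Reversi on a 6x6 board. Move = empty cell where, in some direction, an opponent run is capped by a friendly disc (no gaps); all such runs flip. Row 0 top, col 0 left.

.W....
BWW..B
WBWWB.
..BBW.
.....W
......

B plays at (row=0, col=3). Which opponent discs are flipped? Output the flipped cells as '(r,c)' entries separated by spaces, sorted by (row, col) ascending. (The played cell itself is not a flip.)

Answer: (1,2)

Derivation:
Dir NW: edge -> no flip
Dir N: edge -> no flip
Dir NE: edge -> no flip
Dir W: first cell '.' (not opp) -> no flip
Dir E: first cell '.' (not opp) -> no flip
Dir SW: opp run (1,2) capped by B -> flip
Dir S: first cell '.' (not opp) -> no flip
Dir SE: first cell '.' (not opp) -> no flip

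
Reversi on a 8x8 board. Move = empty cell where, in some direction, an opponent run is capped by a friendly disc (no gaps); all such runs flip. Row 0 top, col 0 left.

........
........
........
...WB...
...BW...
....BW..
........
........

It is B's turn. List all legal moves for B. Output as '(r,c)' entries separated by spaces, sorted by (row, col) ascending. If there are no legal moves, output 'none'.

Answer: (2,3) (3,2) (4,5) (5,6)

Derivation:
(2,2): no bracket -> illegal
(2,3): flips 1 -> legal
(2,4): no bracket -> illegal
(3,2): flips 1 -> legal
(3,5): no bracket -> illegal
(4,2): no bracket -> illegal
(4,5): flips 1 -> legal
(4,6): no bracket -> illegal
(5,3): no bracket -> illegal
(5,6): flips 1 -> legal
(6,4): no bracket -> illegal
(6,5): no bracket -> illegal
(6,6): no bracket -> illegal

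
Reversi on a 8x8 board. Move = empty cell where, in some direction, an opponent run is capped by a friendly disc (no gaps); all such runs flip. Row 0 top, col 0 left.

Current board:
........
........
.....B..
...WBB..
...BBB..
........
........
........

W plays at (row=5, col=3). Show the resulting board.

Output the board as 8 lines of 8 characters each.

Place W at (5,3); scan 8 dirs for brackets.
Dir NW: first cell '.' (not opp) -> no flip
Dir N: opp run (4,3) capped by W -> flip
Dir NE: opp run (4,4) (3,5), next='.' -> no flip
Dir W: first cell '.' (not opp) -> no flip
Dir E: first cell '.' (not opp) -> no flip
Dir SW: first cell '.' (not opp) -> no flip
Dir S: first cell '.' (not opp) -> no flip
Dir SE: first cell '.' (not opp) -> no flip
All flips: (4,3)

Answer: ........
........
.....B..
...WBB..
...WBB..
...W....
........
........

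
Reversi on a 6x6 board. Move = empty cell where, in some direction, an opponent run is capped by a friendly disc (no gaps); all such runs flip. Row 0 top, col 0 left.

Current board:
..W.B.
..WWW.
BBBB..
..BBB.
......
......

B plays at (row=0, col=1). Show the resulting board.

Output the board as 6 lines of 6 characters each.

Place B at (0,1); scan 8 dirs for brackets.
Dir NW: edge -> no flip
Dir N: edge -> no flip
Dir NE: edge -> no flip
Dir W: first cell '.' (not opp) -> no flip
Dir E: opp run (0,2), next='.' -> no flip
Dir SW: first cell '.' (not opp) -> no flip
Dir S: first cell '.' (not opp) -> no flip
Dir SE: opp run (1,2) capped by B -> flip
All flips: (1,2)

Answer: .BW.B.
..BWW.
BBBB..
..BBB.
......
......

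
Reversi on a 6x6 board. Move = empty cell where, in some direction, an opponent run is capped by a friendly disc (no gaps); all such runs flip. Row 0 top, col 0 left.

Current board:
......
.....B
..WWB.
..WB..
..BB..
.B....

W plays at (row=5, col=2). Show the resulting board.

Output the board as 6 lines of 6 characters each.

Answer: ......
.....B
..WWB.
..WB..
..WB..
.BW...

Derivation:
Place W at (5,2); scan 8 dirs for brackets.
Dir NW: first cell '.' (not opp) -> no flip
Dir N: opp run (4,2) capped by W -> flip
Dir NE: opp run (4,3), next='.' -> no flip
Dir W: opp run (5,1), next='.' -> no flip
Dir E: first cell '.' (not opp) -> no flip
Dir SW: edge -> no flip
Dir S: edge -> no flip
Dir SE: edge -> no flip
All flips: (4,2)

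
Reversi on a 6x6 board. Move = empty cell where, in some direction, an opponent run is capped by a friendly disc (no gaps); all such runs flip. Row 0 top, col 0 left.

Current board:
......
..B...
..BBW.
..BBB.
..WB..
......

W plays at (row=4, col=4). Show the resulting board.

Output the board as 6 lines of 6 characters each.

Place W at (4,4); scan 8 dirs for brackets.
Dir NW: opp run (3,3) (2,2), next='.' -> no flip
Dir N: opp run (3,4) capped by W -> flip
Dir NE: first cell '.' (not opp) -> no flip
Dir W: opp run (4,3) capped by W -> flip
Dir E: first cell '.' (not opp) -> no flip
Dir SW: first cell '.' (not opp) -> no flip
Dir S: first cell '.' (not opp) -> no flip
Dir SE: first cell '.' (not opp) -> no flip
All flips: (3,4) (4,3)

Answer: ......
..B...
..BBW.
..BBW.
..WWW.
......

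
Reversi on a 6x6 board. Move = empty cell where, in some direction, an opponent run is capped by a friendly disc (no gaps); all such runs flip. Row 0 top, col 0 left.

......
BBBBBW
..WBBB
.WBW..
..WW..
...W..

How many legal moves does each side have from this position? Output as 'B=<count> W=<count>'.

Answer: B=9 W=6

Derivation:
-- B to move --
(0,4): no bracket -> illegal
(0,5): flips 1 -> legal
(2,0): no bracket -> illegal
(2,1): flips 1 -> legal
(3,0): flips 1 -> legal
(3,4): flips 1 -> legal
(4,0): flips 2 -> legal
(4,1): no bracket -> illegal
(4,4): flips 2 -> legal
(5,1): flips 2 -> legal
(5,2): flips 1 -> legal
(5,4): flips 1 -> legal
B mobility = 9
-- W to move --
(0,0): flips 1 -> legal
(0,1): no bracket -> illegal
(0,2): flips 1 -> legal
(0,3): flips 2 -> legal
(0,4): flips 1 -> legal
(0,5): no bracket -> illegal
(2,0): no bracket -> illegal
(2,1): flips 1 -> legal
(3,4): no bracket -> illegal
(3,5): flips 1 -> legal
(4,1): no bracket -> illegal
W mobility = 6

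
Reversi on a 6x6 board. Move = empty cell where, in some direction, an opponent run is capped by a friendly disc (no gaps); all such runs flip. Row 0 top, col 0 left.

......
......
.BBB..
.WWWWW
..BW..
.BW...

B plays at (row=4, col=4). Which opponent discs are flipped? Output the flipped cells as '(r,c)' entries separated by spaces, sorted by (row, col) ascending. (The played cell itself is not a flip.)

Dir NW: opp run (3,3) capped by B -> flip
Dir N: opp run (3,4), next='.' -> no flip
Dir NE: opp run (3,5), next=edge -> no flip
Dir W: opp run (4,3) capped by B -> flip
Dir E: first cell '.' (not opp) -> no flip
Dir SW: first cell '.' (not opp) -> no flip
Dir S: first cell '.' (not opp) -> no flip
Dir SE: first cell '.' (not opp) -> no flip

Answer: (3,3) (4,3)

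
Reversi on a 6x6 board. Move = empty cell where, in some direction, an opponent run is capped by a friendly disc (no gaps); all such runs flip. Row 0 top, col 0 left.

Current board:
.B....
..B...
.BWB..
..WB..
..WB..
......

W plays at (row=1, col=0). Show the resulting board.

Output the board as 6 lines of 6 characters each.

Answer: .B....
W.B...
.WWB..
..WB..
..WB..
......

Derivation:
Place W at (1,0); scan 8 dirs for brackets.
Dir NW: edge -> no flip
Dir N: first cell '.' (not opp) -> no flip
Dir NE: opp run (0,1), next=edge -> no flip
Dir W: edge -> no flip
Dir E: first cell '.' (not opp) -> no flip
Dir SW: edge -> no flip
Dir S: first cell '.' (not opp) -> no flip
Dir SE: opp run (2,1) capped by W -> flip
All flips: (2,1)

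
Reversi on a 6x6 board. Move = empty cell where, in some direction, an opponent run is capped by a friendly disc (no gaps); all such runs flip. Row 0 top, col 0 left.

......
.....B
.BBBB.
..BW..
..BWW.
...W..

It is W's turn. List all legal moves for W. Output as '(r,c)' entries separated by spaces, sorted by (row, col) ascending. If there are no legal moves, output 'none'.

(0,4): no bracket -> illegal
(0,5): no bracket -> illegal
(1,0): flips 2 -> legal
(1,1): flips 1 -> legal
(1,2): no bracket -> illegal
(1,3): flips 1 -> legal
(1,4): no bracket -> illegal
(2,0): no bracket -> illegal
(2,5): no bracket -> illegal
(3,0): no bracket -> illegal
(3,1): flips 2 -> legal
(3,4): no bracket -> illegal
(3,5): no bracket -> illegal
(4,1): flips 1 -> legal
(5,1): flips 1 -> legal
(5,2): no bracket -> illegal

Answer: (1,0) (1,1) (1,3) (3,1) (4,1) (5,1)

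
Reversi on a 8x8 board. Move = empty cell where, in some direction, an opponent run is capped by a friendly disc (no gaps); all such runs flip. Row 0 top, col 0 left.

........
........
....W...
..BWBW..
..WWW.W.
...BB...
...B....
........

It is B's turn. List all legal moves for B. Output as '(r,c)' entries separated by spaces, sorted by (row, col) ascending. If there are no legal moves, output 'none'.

Answer: (1,4) (2,3) (2,6) (3,1) (3,6) (5,2)

Derivation:
(1,3): no bracket -> illegal
(1,4): flips 1 -> legal
(1,5): no bracket -> illegal
(2,2): no bracket -> illegal
(2,3): flips 2 -> legal
(2,5): no bracket -> illegal
(2,6): flips 2 -> legal
(3,1): flips 1 -> legal
(3,6): flips 1 -> legal
(3,7): no bracket -> illegal
(4,1): no bracket -> illegal
(4,5): no bracket -> illegal
(4,7): no bracket -> illegal
(5,1): no bracket -> illegal
(5,2): flips 2 -> legal
(5,5): no bracket -> illegal
(5,6): no bracket -> illegal
(5,7): no bracket -> illegal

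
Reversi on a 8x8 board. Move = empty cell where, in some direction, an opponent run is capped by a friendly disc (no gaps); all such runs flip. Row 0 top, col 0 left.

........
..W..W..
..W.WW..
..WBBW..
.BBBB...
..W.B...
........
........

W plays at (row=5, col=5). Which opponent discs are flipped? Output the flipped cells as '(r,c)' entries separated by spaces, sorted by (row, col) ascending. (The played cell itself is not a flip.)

Dir NW: opp run (4,4) (3,3) capped by W -> flip
Dir N: first cell '.' (not opp) -> no flip
Dir NE: first cell '.' (not opp) -> no flip
Dir W: opp run (5,4), next='.' -> no flip
Dir E: first cell '.' (not opp) -> no flip
Dir SW: first cell '.' (not opp) -> no flip
Dir S: first cell '.' (not opp) -> no flip
Dir SE: first cell '.' (not opp) -> no flip

Answer: (3,3) (4,4)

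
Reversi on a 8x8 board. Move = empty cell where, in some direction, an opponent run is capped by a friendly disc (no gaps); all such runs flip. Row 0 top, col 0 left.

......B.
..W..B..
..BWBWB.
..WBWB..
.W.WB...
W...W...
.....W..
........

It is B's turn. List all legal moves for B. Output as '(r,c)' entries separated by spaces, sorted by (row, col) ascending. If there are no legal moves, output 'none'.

(0,1): no bracket -> illegal
(0,2): flips 1 -> legal
(0,3): no bracket -> illegal
(1,1): no bracket -> illegal
(1,3): flips 1 -> legal
(1,4): no bracket -> illegal
(1,6): no bracket -> illegal
(2,1): no bracket -> illegal
(3,0): no bracket -> illegal
(3,1): flips 1 -> legal
(3,6): no bracket -> illegal
(4,0): no bracket -> illegal
(4,2): flips 2 -> legal
(4,5): no bracket -> illegal
(5,1): no bracket -> illegal
(5,2): no bracket -> illegal
(5,3): flips 1 -> legal
(5,5): no bracket -> illegal
(5,6): no bracket -> illegal
(6,0): no bracket -> illegal
(6,1): no bracket -> illegal
(6,3): no bracket -> illegal
(6,4): flips 1 -> legal
(6,6): no bracket -> illegal
(7,4): no bracket -> illegal
(7,5): no bracket -> illegal
(7,6): no bracket -> illegal

Answer: (0,2) (1,3) (3,1) (4,2) (5,3) (6,4)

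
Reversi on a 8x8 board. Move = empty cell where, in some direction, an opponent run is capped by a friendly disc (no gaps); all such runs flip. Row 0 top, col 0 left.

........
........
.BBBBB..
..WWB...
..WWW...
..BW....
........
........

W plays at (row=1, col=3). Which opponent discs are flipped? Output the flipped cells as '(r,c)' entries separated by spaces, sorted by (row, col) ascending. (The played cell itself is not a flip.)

Dir NW: first cell '.' (not opp) -> no flip
Dir N: first cell '.' (not opp) -> no flip
Dir NE: first cell '.' (not opp) -> no flip
Dir W: first cell '.' (not opp) -> no flip
Dir E: first cell '.' (not opp) -> no flip
Dir SW: opp run (2,2), next='.' -> no flip
Dir S: opp run (2,3) capped by W -> flip
Dir SE: opp run (2,4), next='.' -> no flip

Answer: (2,3)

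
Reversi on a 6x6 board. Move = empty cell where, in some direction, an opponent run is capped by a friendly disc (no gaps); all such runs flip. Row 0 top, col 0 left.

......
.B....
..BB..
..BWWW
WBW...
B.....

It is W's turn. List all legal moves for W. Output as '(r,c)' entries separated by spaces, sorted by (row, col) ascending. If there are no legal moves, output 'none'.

Answer: (0,0) (1,2) (1,3) (3,1)

Derivation:
(0,0): flips 2 -> legal
(0,1): no bracket -> illegal
(0,2): no bracket -> illegal
(1,0): no bracket -> illegal
(1,2): flips 3 -> legal
(1,3): flips 1 -> legal
(1,4): no bracket -> illegal
(2,0): no bracket -> illegal
(2,1): no bracket -> illegal
(2,4): no bracket -> illegal
(3,0): no bracket -> illegal
(3,1): flips 1 -> legal
(4,3): no bracket -> illegal
(5,1): no bracket -> illegal
(5,2): no bracket -> illegal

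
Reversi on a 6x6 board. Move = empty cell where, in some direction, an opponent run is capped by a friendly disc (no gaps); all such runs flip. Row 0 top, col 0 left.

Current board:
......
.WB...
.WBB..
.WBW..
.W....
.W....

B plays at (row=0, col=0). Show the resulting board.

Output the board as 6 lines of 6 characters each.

Place B at (0,0); scan 8 dirs for brackets.
Dir NW: edge -> no flip
Dir N: edge -> no flip
Dir NE: edge -> no flip
Dir W: edge -> no flip
Dir E: first cell '.' (not opp) -> no flip
Dir SW: edge -> no flip
Dir S: first cell '.' (not opp) -> no flip
Dir SE: opp run (1,1) capped by B -> flip
All flips: (1,1)

Answer: B.....
.BB...
.WBB..
.WBW..
.W....
.W....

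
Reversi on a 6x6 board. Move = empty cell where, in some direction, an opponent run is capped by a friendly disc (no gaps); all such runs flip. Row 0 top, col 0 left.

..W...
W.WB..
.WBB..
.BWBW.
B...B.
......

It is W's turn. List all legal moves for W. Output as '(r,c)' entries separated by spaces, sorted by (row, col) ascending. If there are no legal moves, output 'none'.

Answer: (1,4) (2,4) (3,0) (4,1) (5,4)

Derivation:
(0,3): no bracket -> illegal
(0,4): no bracket -> illegal
(1,1): no bracket -> illegal
(1,4): flips 2 -> legal
(2,0): no bracket -> illegal
(2,4): flips 3 -> legal
(3,0): flips 1 -> legal
(3,5): no bracket -> illegal
(4,1): flips 1 -> legal
(4,2): no bracket -> illegal
(4,3): no bracket -> illegal
(4,5): no bracket -> illegal
(5,0): no bracket -> illegal
(5,1): no bracket -> illegal
(5,3): no bracket -> illegal
(5,4): flips 1 -> legal
(5,5): no bracket -> illegal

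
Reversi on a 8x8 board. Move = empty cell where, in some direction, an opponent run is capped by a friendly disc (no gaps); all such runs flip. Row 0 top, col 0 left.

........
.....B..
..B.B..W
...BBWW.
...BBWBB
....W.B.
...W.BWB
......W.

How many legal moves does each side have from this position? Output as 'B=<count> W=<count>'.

-- B to move --
(1,6): no bracket -> illegal
(1,7): no bracket -> illegal
(2,5): flips 1 -> legal
(2,6): flips 2 -> legal
(3,7): flips 2 -> legal
(5,2): no bracket -> illegal
(5,3): no bracket -> illegal
(5,5): no bracket -> illegal
(5,7): no bracket -> illegal
(6,2): no bracket -> illegal
(6,4): flips 1 -> legal
(7,2): no bracket -> illegal
(7,3): no bracket -> illegal
(7,4): no bracket -> illegal
(7,5): no bracket -> illegal
(7,7): no bracket -> illegal
B mobility = 4
-- W to move --
(0,4): no bracket -> illegal
(0,5): no bracket -> illegal
(0,6): no bracket -> illegal
(1,1): no bracket -> illegal
(1,2): no bracket -> illegal
(1,3): flips 1 -> legal
(1,4): flips 3 -> legal
(1,6): no bracket -> illegal
(2,1): no bracket -> illegal
(2,3): flips 1 -> legal
(2,5): no bracket -> illegal
(2,6): no bracket -> illegal
(3,1): no bracket -> illegal
(3,2): flips 3 -> legal
(3,7): no bracket -> illegal
(4,2): flips 2 -> legal
(5,2): no bracket -> illegal
(5,3): flips 1 -> legal
(5,5): no bracket -> illegal
(5,7): flips 1 -> legal
(6,4): flips 1 -> legal
(7,4): no bracket -> illegal
(7,5): no bracket -> illegal
(7,7): no bracket -> illegal
W mobility = 8

Answer: B=4 W=8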